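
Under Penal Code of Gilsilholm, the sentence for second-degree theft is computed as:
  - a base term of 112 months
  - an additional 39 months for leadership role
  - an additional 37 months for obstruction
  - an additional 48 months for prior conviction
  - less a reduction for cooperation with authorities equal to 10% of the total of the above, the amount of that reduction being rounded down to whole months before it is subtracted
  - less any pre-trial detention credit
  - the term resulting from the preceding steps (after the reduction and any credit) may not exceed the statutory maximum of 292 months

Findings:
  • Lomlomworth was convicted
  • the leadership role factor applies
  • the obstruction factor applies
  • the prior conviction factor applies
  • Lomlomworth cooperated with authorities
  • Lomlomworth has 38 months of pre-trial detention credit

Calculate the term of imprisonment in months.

Leadership role enhancement: +39 months
Obstruction enhancement: +37 months
Prior conviction enhancement: +48 months
Adjusted term: 112 months + 39 months + 37 months + 48 months = 236 months
Cooperation with authorities reduction: 10% of 236 months = 23 months (rounded down)
After reduction: 236 − 23 = 213 months
Less pre-trial detention credit: 213 months − 38 months = 175 months
Cap at 292 months: 175 months is within the cap, no reduction.

175 months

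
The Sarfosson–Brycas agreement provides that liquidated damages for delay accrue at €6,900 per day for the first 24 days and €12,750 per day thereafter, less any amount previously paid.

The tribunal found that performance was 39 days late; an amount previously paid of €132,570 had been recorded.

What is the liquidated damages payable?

€224,280

First 24 days: 24 × €6,900 = €165,600
Remaining days: (39 − 24) × €12,750 = €191,250
Accrued per-day damages: €165,600 + €191,250 = €356,850
Less amount previously paid: €356,850 − €132,570 = €224,280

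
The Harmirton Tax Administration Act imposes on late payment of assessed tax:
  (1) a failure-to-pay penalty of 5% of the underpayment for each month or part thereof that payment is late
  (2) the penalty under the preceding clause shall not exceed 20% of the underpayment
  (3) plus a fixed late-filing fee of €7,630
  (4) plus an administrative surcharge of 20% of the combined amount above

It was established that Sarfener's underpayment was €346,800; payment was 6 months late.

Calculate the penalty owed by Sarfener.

€92,388

Accrued rate: 5% × 6 = 30%, capped at 20% → 20%
Failure-to-pay penalty: 20% of €346,800 = €69,360
Penalty before surcharge: €69,360 + €7,630 = €76,990
Administrative surcharge: 20% of €76,990 = €15,398
Total penalty: €76,990 + €15,398 = €92,388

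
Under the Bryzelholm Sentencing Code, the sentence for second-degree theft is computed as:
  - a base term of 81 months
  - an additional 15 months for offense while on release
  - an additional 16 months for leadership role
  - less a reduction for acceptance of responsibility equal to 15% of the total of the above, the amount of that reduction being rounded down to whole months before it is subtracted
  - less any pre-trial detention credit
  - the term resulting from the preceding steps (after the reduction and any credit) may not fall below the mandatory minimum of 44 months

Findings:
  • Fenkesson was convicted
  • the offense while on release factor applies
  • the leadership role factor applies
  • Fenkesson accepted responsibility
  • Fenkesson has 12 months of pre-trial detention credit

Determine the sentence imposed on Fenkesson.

84 months

Offense while on release enhancement: +15 months
Leadership role enhancement: +16 months
Adjusted term: 81 months + 15 months + 16 months = 112 months
Acceptance of responsibility reduction: 15% of 112 months = 16 months (rounded down)
After reduction: 112 − 16 = 96 months
Less pre-trial detention credit: 96 months − 12 months = 84 months
Minimum 44 months: 84 months meets the minimum, no increase.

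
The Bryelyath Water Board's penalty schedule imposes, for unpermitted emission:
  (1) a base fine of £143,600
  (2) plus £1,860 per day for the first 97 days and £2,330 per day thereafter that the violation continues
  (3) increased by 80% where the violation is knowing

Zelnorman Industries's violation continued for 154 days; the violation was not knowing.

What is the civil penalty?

First 97 days: 97 × £1,860 = £180,420
Remaining days: (154 − 97) × £2,330 = £132,810
Per-day component: £180,420 + £132,810 = £313,230
Base plus per-day: £143,600 + £313,230 = £456,830
The violation was not knowing: no 80% increase.

Civil penalty: £456,830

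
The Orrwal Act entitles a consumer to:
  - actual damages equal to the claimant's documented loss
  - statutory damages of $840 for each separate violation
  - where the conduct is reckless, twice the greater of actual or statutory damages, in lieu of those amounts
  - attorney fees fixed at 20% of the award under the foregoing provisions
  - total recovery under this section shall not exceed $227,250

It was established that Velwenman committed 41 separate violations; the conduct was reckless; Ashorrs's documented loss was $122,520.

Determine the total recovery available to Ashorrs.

$227,250

Statutory damages: 41 × $840 = $34,440
Greater of actual damages ($122,520) or statutory damages ($34,440): $122,520
Doubled: 2 × $122,520 = $245,040
Attorney fees: 20% of $245,040 = $49,008
Total before cap: $245,040 + $49,008 = $294,048
Cap at $227,250: $294,048 exceeds the cap → $227,250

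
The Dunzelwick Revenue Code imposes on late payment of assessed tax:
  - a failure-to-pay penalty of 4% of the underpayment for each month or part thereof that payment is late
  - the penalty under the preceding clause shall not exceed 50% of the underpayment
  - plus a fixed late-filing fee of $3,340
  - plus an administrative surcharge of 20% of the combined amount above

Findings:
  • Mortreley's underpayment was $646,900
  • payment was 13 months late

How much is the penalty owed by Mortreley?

Penalty: $392,148

Accrued rate: 4% × 13 = 52%, capped at 50% → 50%
Failure-to-pay penalty: 50% of $646,900 = $323,450
Penalty before surcharge: $323,450 + $3,340 = $326,790
Administrative surcharge: 20% of $326,790 = $65,358
Total penalty: $326,790 + $65,358 = $392,148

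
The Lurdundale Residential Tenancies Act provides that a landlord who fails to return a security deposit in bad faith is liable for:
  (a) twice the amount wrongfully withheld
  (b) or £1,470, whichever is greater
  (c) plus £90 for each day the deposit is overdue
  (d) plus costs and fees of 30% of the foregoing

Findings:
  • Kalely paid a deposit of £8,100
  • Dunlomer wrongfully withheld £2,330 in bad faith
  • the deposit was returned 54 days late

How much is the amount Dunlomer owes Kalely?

Doubled: 2 × £2,330 = £4,660
Minimum £1,470: £4,660 meets the minimum, no increase.
Late-return penalty: 54 × £90 = £4,860
Damages plus late penalty: £4,660 + £4,860 = £9,520
Costs and fees: 30% of £9,520 = £2,856
Total recovery: £9,520 + £2,856 = £12,376

£12,376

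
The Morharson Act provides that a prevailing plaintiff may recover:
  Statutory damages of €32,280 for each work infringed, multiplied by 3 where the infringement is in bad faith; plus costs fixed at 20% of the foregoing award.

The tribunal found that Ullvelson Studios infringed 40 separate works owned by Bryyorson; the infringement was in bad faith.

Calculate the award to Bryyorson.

€4,648,320

Statutory damages: 40 × €32,280 = €1,291,200
Trebled: 3 × €1,291,200 = €3,873,600
Costs: 20% of €3,873,600 = €774,720
Award plus costs: €3,873,600 + €774,720 = €4,648,320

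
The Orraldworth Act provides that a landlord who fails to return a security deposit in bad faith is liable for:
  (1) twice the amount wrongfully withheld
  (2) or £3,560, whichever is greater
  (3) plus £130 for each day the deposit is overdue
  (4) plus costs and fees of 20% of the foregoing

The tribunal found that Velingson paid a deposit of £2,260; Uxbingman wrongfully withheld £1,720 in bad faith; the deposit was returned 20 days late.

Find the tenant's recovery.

Doubled: 2 × £1,720 = £3,440
Minimum £3,560: £3,440 is below the minimum → £3,560
Late-return penalty: 20 × £130 = £2,600
Damages plus late penalty: £3,560 + £2,600 = £6,160
Costs and fees: 20% of £6,160 = £1,232
Total recovery: £6,160 + £1,232 = £7,392

£7,392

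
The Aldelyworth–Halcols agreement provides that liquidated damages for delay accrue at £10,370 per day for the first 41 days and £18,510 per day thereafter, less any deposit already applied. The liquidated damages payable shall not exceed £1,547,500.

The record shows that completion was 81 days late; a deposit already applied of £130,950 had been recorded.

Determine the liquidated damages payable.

First 41 days: 41 × £10,370 = £425,170
Remaining days: (81 − 41) × £18,510 = £740,400
Accrued per-day damages: £425,170 + £740,400 = £1,165,570
Less deposit already applied: £1,165,570 − £130,950 = £1,034,620
Cap at £1,547,500: £1,034,620 is within the cap, no reduction.

Liquidated damages: £1,034,620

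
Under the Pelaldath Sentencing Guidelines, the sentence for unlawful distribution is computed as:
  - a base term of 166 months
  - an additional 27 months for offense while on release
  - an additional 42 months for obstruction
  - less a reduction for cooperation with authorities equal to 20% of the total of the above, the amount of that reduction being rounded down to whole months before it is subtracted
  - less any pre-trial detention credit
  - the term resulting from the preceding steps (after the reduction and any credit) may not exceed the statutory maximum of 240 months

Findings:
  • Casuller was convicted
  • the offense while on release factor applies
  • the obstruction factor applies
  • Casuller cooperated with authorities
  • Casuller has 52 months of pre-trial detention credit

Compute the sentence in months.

Offense while on release enhancement: +27 months
Obstruction enhancement: +42 months
Adjusted term: 166 months + 27 months + 42 months = 235 months
Cooperation with authorities reduction: 20% of 235 months = 47 months (rounded down)
After reduction: 235 − 47 = 188 months
Less pre-trial detention credit: 188 months − 52 months = 136 months
Cap at 240 months: 136 months is within the cap, no reduction.

136 months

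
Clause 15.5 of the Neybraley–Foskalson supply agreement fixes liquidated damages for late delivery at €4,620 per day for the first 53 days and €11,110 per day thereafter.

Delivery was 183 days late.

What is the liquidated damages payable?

First 53 days: 53 × €4,620 = €244,860
Remaining days: (183 − 53) × €11,110 = €1,444,300
Accrued per-day damages: €244,860 + €1,444,300 = €1,689,160

€1,689,160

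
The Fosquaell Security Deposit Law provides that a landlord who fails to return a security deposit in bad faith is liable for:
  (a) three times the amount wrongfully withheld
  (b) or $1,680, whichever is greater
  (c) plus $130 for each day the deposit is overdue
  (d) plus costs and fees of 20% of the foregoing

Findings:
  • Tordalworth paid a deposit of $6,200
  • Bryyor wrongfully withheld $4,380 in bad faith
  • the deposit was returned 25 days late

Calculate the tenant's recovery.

$19,668

Trebled: 3 × $4,380 = $13,140
Minimum $1,680: $13,140 meets the minimum, no increase.
Late-return penalty: 25 × $130 = $3,250
Damages plus late penalty: $13,140 + $3,250 = $16,390
Costs and fees: 20% of $16,390 = $3,278
Total recovery: $16,390 + $3,278 = $19,668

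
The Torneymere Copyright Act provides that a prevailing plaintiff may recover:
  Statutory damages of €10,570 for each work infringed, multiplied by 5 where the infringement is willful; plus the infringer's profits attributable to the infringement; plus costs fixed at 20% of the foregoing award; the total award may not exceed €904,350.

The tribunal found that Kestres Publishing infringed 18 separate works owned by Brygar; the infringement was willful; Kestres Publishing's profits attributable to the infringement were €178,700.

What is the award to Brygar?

Statutory damages: 18 × €10,570 = €190,260
Multiplied by 5: 5 × €190,260 = €951,300
Combined award: €951,300 + €178,700 = €1,130,000
Costs: 20% of €1,130,000 = €226,000
Award plus costs: €1,130,000 + €226,000 = €1,356,000
Cap at €904,350: €1,356,000 exceeds the cap → €904,350

€904,350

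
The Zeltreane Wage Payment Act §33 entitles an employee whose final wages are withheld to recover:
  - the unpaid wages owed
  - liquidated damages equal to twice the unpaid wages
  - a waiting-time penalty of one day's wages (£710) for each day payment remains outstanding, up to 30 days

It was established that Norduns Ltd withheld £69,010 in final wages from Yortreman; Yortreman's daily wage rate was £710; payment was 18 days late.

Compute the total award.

Total award: £219,810

Doubled: 2 × £69,010 = £138,020
Penalty days: min(18, 30) = 18
Waiting-time penalty: 18 × £710 = £12,780
Total award: £69,010 + £138,020 + £12,780 = £219,810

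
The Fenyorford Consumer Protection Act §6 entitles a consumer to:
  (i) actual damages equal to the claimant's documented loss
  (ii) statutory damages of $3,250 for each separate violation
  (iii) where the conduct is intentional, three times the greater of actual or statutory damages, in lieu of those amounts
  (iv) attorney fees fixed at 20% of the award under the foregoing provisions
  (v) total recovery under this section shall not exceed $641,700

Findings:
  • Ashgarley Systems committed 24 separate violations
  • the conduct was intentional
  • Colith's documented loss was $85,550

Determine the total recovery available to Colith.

Statutory damages: 24 × $3,250 = $78,000
Greater of actual damages ($85,550) or statutory damages ($78,000): $85,550
Trebled: 3 × $85,550 = $256,650
Attorney fees: 20% of $256,650 = $51,330
Total before cap: $256,650 + $51,330 = $307,980
Cap at $641,700: $307,980 is within the cap, no reduction.

$307,980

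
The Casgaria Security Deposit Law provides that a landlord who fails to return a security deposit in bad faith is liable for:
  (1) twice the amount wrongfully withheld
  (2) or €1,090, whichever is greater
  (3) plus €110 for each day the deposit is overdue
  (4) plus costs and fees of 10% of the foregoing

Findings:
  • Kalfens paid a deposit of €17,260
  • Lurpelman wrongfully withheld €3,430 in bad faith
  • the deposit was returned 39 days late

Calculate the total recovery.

€12,265

Doubled: 2 × €3,430 = €6,860
Minimum €1,090: €6,860 meets the minimum, no increase.
Late-return penalty: 39 × €110 = €4,290
Damages plus late penalty: €6,860 + €4,290 = €11,150
Costs and fees: 10% of €11,150 = €1,115
Total recovery: €11,150 + €1,115 = €12,265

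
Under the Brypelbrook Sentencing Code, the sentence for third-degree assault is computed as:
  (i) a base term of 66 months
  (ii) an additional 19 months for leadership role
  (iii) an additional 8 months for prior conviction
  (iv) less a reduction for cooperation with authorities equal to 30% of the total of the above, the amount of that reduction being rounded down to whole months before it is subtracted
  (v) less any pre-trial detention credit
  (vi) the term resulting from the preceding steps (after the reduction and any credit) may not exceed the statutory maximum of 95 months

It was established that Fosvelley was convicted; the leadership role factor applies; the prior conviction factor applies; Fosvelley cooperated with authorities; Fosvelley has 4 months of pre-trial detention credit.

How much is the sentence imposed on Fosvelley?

62 months

Leadership role enhancement: +19 months
Prior conviction enhancement: +8 months
Adjusted term: 66 months + 19 months + 8 months = 93 months
Cooperation with authorities reduction: 30% of 93 months = 27 months (rounded down)
After reduction: 93 − 27 = 66 months
Less pre-trial detention credit: 66 months − 4 months = 62 months
Cap at 95 months: 62 months is within the cap, no reduction.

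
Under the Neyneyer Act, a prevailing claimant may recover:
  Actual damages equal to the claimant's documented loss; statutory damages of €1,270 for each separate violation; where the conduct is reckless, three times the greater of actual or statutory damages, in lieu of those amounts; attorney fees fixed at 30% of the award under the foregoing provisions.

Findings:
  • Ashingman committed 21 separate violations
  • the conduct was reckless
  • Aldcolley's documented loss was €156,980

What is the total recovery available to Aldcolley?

€612,222

Statutory damages: 21 × €1,270 = €26,670
Greater of actual damages (€156,980) or statutory damages (€26,670): €156,980
Trebled: 3 × €156,980 = €470,940
Attorney fees: 30% of €470,940 = €141,282
Total recovery: €470,940 + €141,282 = €612,222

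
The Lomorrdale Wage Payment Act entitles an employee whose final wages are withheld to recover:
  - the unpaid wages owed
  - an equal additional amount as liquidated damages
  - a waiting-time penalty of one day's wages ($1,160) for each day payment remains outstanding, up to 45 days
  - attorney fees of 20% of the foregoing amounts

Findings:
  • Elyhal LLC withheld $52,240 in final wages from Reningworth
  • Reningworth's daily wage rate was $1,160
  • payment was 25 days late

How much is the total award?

$160,176

Liquidated damages (equal amount): $52,240
Penalty days: min(25, 45) = 25
Waiting-time penalty: 25 × $1,160 = $29,000
Subtotal: $52,240 + $52,240 + $29,000 = $133,480
Attorney fees: 20% of $133,480 = $26,696
Total award: $133,480 + $26,696 = $160,176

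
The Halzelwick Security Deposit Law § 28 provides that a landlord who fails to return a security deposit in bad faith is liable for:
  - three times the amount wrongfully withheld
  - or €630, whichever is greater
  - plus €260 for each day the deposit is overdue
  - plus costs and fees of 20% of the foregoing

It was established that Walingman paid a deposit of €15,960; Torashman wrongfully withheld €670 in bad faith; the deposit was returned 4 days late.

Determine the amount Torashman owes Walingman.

€3,660

Trebled: 3 × €670 = €2,010
Minimum €630: €2,010 meets the minimum, no increase.
Late-return penalty: 4 × €260 = €1,040
Damages plus late penalty: €2,010 + €1,040 = €3,050
Costs and fees: 20% of €3,050 = €610
Total recovery: €3,050 + €610 = €3,660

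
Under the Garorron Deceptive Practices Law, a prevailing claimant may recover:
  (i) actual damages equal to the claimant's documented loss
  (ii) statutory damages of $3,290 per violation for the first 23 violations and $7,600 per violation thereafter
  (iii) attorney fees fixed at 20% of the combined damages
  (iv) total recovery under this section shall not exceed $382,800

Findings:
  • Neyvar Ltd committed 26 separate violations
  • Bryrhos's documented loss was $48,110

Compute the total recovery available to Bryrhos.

First 23 violations: 23 × $3,290 = $75,670
Remaining violations: (26 − 23) × $7,600 = $22,800
Statutory damages: $75,670 + $22,800 = $98,470
Combined damages: $48,110 + $98,470 = $146,580
Attorney fees: 20% of $146,580 = $29,316
Total before cap: $146,580 + $29,316 = $175,896
Cap at $382,800: $175,896 is within the cap, no reduction.

$175,896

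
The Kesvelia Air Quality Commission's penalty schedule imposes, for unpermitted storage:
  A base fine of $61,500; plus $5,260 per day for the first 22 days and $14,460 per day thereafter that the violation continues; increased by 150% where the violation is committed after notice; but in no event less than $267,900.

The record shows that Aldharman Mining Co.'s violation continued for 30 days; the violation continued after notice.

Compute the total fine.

Civil penalty: $732,250

First 22 days: 22 × $5,260 = $115,720
Remaining days: (30 − 22) × $14,460 = $115,680
Per-day component: $115,720 + $115,680 = $231,400
Base plus per-day: $61,500 + $231,400 = $292,900
Enhancement: 150% of $292,900 = $439,350
Enhanced fine: $292,900 + $439,350 = $732,250
Minimum $267,900: $732,250 meets the minimum, no increase.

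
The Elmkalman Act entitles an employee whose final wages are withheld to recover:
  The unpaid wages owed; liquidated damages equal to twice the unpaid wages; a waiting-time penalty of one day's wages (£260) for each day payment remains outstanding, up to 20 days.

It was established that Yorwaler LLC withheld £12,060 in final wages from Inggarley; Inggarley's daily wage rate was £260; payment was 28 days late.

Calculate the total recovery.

Doubled: 2 × £12,060 = £24,120
Penalty days: min(28, 20) = 20
Waiting-time penalty: 20 × £260 = £5,200
Total award: £12,060 + £24,120 + £5,200 = £41,380

Total award: £41,380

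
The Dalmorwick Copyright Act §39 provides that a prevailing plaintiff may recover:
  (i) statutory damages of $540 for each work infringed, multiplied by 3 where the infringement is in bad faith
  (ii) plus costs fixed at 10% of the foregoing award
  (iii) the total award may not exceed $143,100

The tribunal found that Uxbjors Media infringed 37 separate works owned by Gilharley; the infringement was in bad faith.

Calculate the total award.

Award: $65,934

Statutory damages: 37 × $540 = $19,980
Trebled: 3 × $19,980 = $59,940
Costs: 10% of $59,940 = $5,994
Award plus costs: $59,940 + $5,994 = $65,934
Cap at $143,100: $65,934 is within the cap, no reduction.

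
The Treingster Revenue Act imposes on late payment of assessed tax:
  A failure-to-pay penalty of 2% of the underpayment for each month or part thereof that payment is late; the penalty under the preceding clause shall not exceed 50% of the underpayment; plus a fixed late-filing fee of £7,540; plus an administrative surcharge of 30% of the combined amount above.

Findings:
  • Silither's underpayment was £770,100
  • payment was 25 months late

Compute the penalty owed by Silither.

Accrued rate: 2% × 25 = 50%, capped at 50% → 50%
Failure-to-pay penalty: 50% of £770,100 = £385,050
Penalty before surcharge: £385,050 + £7,540 = £392,590
Administrative surcharge: 30% of £392,590 = £117,777
Total penalty: £392,590 + £117,777 = £510,367

£510,367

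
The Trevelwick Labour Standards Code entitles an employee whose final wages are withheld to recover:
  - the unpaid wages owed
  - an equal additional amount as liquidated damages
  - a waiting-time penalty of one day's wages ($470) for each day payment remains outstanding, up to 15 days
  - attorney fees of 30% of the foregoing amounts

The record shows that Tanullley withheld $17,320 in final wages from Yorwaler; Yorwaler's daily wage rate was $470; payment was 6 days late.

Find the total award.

$48,698

Liquidated damages (equal amount): $17,320
Penalty days: min(6, 15) = 6
Waiting-time penalty: 6 × $470 = $2,820
Subtotal: $17,320 + $17,320 + $2,820 = $37,460
Attorney fees: 30% of $37,460 = $11,238
Total award: $37,460 + $11,238 = $48,698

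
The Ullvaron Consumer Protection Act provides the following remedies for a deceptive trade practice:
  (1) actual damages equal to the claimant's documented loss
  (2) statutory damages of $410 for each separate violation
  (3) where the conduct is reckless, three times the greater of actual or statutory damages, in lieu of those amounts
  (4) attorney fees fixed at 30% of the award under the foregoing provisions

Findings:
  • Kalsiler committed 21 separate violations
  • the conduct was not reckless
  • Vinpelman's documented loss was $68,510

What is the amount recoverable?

$100,256

Statutory damages: 21 × $410 = $8,610
Conduct not reckless: the in-lieu enhancement does not apply.
Actual plus statutory damages: $68,510 + $8,610 = $77,120
Attorney fees: 30% of $77,120 = $23,136
Total recovery: $77,120 + $23,136 = $100,256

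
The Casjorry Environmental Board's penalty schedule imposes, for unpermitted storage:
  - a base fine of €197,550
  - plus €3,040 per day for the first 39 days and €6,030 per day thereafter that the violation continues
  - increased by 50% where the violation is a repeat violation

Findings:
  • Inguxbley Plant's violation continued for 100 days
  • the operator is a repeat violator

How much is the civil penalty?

First 39 days: 39 × €3,040 = €118,560
Remaining days: (100 − 39) × €6,030 = €367,830
Per-day component: €118,560 + €367,830 = €486,390
Base plus per-day: €197,550 + €486,390 = €683,940
Enhancement: 50% of €683,940 = €341,970
Enhanced fine: €683,940 + €341,970 = €1,025,910

Civil penalty: €1,025,910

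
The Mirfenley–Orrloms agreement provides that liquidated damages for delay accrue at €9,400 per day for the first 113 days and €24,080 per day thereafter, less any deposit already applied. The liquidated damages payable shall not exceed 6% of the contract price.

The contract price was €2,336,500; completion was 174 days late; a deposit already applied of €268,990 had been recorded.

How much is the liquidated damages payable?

€140,190

First 113 days: 113 × €9,400 = €1,062,200
Remaining days: (174 − 113) × €24,080 = €1,468,880
Accrued per-day damages: €1,062,200 + €1,468,880 = €2,531,080
Less deposit already applied: €2,531,080 − €268,990 = €2,262,090
Cap: 6% of €2,336,500 = €140,190
Cap at €140,190: €2,262,090 exceeds the cap → €140,190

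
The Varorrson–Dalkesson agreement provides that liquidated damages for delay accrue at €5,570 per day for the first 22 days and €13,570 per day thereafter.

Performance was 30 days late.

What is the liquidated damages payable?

First 22 days: 22 × €5,570 = €122,540
Remaining days: (30 − 22) × €13,570 = €108,560
Accrued per-day damages: €122,540 + €108,560 = €231,100

€231,100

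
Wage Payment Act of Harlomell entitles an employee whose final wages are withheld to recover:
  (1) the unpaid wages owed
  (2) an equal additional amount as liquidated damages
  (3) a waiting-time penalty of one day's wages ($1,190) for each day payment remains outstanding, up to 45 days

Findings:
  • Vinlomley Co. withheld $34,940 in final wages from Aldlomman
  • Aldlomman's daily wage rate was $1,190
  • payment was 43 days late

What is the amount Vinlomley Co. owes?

Total award: $121,050

Liquidated damages (equal amount): $34,940
Penalty days: min(43, 45) = 43
Waiting-time penalty: 43 × $1,190 = $51,170
Total award: $34,940 + $34,940 + $51,170 = $121,050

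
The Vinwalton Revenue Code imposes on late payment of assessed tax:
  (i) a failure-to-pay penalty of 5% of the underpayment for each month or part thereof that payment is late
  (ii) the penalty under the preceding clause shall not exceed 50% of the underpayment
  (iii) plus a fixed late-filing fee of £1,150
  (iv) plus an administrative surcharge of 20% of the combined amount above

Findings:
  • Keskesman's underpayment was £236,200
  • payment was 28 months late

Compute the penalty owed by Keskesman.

£143,100

Accrued rate: 5% × 28 = 140%, capped at 50% → 50%
Failure-to-pay penalty: 50% of £236,200 = £118,100
Penalty before surcharge: £118,100 + £1,150 = £119,250
Administrative surcharge: 20% of £119,250 = £23,850
Total penalty: £119,250 + £23,850 = £143,100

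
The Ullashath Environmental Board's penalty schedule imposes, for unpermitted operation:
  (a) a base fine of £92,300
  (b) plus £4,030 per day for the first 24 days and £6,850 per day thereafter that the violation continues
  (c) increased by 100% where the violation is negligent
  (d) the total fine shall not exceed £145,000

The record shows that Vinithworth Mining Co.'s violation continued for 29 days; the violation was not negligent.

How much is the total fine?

First 24 days: 24 × £4,030 = £96,720
Remaining days: (29 − 24) × £6,850 = £34,250
Per-day component: £96,720 + £34,250 = £130,970
Base plus per-day: £92,300 + £130,970 = £223,270
The violation was not negligent: no 100% increase.
Cap at £145,000: £223,270 exceeds the cap → £145,000

£145,000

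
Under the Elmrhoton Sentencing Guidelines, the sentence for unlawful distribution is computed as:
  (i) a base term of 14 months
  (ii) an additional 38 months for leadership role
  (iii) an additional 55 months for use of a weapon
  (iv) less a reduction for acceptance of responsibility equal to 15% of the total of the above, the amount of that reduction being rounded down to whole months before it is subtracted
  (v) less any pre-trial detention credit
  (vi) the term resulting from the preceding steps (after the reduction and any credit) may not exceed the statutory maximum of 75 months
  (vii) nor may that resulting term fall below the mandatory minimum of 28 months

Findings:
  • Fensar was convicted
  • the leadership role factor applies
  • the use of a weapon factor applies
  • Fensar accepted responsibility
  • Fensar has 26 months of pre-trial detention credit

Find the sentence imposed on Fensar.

65 months

Leadership role enhancement: +38 months
Use of a weapon enhancement: +55 months
Adjusted term: 14 months + 38 months + 55 months = 107 months
Acceptance of responsibility reduction: 15% of 107 months = 16 months (rounded down)
After reduction: 107 − 16 = 91 months
Less pre-trial detention credit: 91 months − 26 months = 65 months
Cap at 75 months: 65 months is within the cap, no reduction.
Minimum 28 months: 65 months meets the minimum, no increase.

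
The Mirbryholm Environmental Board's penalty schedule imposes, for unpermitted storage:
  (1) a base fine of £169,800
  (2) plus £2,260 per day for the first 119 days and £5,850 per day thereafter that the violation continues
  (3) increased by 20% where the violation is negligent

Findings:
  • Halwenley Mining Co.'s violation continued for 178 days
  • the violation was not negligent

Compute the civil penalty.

First 119 days: 119 × £2,260 = £268,940
Remaining days: (178 − 119) × £5,850 = £345,150
Per-day component: £268,940 + £345,150 = £614,090
Base plus per-day: £169,800 + £614,090 = £783,890
The violation was not negligent: no 20% increase.

£783,890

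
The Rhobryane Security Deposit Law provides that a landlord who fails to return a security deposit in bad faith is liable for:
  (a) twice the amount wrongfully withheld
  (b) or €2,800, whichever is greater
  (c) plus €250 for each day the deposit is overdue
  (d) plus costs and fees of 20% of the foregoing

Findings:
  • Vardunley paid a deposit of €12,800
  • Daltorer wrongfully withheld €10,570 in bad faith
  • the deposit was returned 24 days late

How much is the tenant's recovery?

€32,568

Doubled: 2 × €10,570 = €21,140
Minimum €2,800: €21,140 meets the minimum, no increase.
Late-return penalty: 24 × €250 = €6,000
Damages plus late penalty: €21,140 + €6,000 = €27,140
Costs and fees: 20% of €27,140 = €5,428
Total recovery: €27,140 + €5,428 = €32,568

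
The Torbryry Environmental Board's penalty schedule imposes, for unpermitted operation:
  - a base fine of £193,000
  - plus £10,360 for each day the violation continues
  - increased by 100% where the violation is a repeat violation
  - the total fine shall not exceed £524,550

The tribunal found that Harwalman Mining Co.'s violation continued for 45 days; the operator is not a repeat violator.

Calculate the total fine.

Per-day component: 45 × £10,360 = £466,200
Base plus per-day: £193,000 + £466,200 = £659,200
The operator is not a repeat violator: no 100% increase.
Cap at £524,550: £659,200 exceeds the cap → £524,550

Civil penalty: £524,550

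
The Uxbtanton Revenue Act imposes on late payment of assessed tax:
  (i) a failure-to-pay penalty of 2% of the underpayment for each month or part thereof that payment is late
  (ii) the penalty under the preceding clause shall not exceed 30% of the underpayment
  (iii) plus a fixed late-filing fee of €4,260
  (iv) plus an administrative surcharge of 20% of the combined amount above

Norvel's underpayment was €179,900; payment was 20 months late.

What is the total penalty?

Accrued rate: 2% × 20 = 40%, capped at 30% → 30%
Failure-to-pay penalty: 30% of €179,900 = €53,970
Penalty before surcharge: €53,970 + €4,260 = €58,230
Administrative surcharge: 20% of €58,230 = €11,646
Total penalty: €58,230 + €11,646 = €69,876

€69,876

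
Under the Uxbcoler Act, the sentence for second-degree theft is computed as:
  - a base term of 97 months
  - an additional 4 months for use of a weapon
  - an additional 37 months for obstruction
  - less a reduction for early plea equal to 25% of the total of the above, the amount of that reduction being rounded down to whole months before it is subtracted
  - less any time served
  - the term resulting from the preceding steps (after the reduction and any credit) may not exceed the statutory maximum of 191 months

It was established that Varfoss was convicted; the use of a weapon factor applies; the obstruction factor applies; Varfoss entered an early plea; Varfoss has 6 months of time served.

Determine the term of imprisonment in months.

98 months

Use of a weapon enhancement: +4 months
Obstruction enhancement: +37 months
Adjusted term: 97 months + 4 months + 37 months = 138 months
Early plea reduction: 25% of 138 months = 34 months (rounded down)
After reduction: 138 − 34 = 104 months
Less time served: 104 months − 6 months = 98 months
Cap at 191 months: 98 months is within the cap, no reduction.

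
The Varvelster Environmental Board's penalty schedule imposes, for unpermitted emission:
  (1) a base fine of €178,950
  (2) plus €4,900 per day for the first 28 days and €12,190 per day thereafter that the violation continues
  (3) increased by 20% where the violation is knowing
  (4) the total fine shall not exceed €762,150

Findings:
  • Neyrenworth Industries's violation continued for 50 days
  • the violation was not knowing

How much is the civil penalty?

€584,330

First 28 days: 28 × €4,900 = €137,200
Remaining days: (50 − 28) × €12,190 = €268,180
Per-day component: €137,200 + €268,180 = €405,380
Base plus per-day: €178,950 + €405,380 = €584,330
The violation was not knowing: no 20% increase.
Cap at €762,150: €584,330 is within the cap, no reduction.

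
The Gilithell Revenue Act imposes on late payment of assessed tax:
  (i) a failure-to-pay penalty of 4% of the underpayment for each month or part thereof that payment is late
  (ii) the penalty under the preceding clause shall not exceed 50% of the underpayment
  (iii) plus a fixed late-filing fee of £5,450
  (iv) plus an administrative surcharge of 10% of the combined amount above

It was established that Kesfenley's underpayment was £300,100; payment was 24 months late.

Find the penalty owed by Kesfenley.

Accrued rate: 4% × 24 = 96%, capped at 50% → 50%
Failure-to-pay penalty: 50% of £300,100 = £150,050
Penalty before surcharge: £150,050 + £5,450 = £155,500
Administrative surcharge: 10% of £155,500 = £15,550
Total penalty: £155,500 + £15,550 = £171,050

£171,050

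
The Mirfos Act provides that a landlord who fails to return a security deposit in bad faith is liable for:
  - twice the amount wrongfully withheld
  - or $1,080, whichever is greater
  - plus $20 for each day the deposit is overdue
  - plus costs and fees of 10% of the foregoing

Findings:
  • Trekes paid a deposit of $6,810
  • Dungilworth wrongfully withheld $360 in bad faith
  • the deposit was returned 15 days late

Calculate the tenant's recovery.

$1,518

Doubled: 2 × $360 = $720
Minimum $1,080: $720 is below the minimum → $1,080
Late-return penalty: 15 × $20 = $300
Damages plus late penalty: $1,080 + $300 = $1,380
Costs and fees: 10% of $1,380 = $138
Total recovery: $1,380 + $138 = $1,518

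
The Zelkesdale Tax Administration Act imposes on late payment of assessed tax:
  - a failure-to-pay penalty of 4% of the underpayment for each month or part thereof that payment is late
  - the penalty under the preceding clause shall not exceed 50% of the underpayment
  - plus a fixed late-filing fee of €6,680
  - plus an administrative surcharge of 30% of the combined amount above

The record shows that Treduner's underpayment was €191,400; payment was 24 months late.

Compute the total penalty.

€133,094

Accrued rate: 4% × 24 = 96%, capped at 50% → 50%
Failure-to-pay penalty: 50% of €191,400 = €95,700
Penalty before surcharge: €95,700 + €6,680 = €102,380
Administrative surcharge: 30% of €102,380 = €30,714
Total penalty: €102,380 + €30,714 = €133,094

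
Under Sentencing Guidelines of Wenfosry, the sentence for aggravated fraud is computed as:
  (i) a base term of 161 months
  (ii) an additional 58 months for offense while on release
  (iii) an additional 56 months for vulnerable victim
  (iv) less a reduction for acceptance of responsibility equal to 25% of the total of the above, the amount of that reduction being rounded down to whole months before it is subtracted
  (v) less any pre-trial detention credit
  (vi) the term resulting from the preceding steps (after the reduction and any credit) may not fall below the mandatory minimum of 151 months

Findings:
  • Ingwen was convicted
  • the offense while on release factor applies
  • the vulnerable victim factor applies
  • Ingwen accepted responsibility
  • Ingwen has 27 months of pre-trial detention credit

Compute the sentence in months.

Sentence: 180 months

Offense while on release enhancement: +58 months
Vulnerable victim enhancement: +56 months
Adjusted term: 161 months + 58 months + 56 months = 275 months
Acceptance of responsibility reduction: 25% of 275 months = 68 months (rounded down)
After reduction: 275 − 68 = 207 months
Less pre-trial detention credit: 207 months − 27 months = 180 months
Minimum 151 months: 180 months meets the minimum, no increase.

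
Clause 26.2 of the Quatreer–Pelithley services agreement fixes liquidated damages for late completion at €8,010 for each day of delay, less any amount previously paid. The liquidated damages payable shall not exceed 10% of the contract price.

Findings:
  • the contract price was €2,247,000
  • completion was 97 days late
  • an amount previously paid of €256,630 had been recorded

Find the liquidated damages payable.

€224,700

Per-day damages: 97 × €8,010 = €776,970
Less amount previously paid: €776,970 − €256,630 = €520,340
Cap: 10% of €2,247,000 = €224,700
Cap at €224,700: €520,340 exceeds the cap → €224,700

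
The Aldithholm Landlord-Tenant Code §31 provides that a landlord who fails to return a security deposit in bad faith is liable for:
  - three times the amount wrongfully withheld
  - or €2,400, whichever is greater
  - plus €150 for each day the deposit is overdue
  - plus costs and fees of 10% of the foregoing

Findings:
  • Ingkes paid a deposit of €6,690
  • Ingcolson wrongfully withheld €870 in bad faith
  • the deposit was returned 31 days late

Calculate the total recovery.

€7,986

Trebled: 3 × €870 = €2,610
Minimum €2,400: €2,610 meets the minimum, no increase.
Late-return penalty: 31 × €150 = €4,650
Damages plus late penalty: €2,610 + €4,650 = €7,260
Costs and fees: 10% of €7,260 = €726
Total recovery: €7,260 + €726 = €7,986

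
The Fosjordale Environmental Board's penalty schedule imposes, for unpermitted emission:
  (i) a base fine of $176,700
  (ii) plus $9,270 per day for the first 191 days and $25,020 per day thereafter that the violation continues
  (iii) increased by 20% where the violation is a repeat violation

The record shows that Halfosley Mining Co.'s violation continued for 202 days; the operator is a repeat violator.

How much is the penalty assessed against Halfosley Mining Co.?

First 191 days: 191 × $9,270 = $1,770,570
Remaining days: (202 − 191) × $25,020 = $275,220
Per-day component: $1,770,570 + $275,220 = $2,045,790
Base plus per-day: $176,700 + $2,045,790 = $2,222,490
Enhancement: 20% of $2,222,490 = $444,498
Enhanced fine: $2,222,490 + $444,498 = $2,666,988

$2,666,988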